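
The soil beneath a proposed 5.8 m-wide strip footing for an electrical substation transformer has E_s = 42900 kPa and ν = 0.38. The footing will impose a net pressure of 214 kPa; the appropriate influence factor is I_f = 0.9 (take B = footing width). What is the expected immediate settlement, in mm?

Immediate (elastic) settlement: S_e = q·B·(1−ν²)/E_s · I_f.
S_e = 214 × 5.8 × (1 − 0.38²) / 42900 × 0.9
    = 214 × 5.8 × 0.8556 / 42900 × 0.9
    = 0.02228 m = 22.28 mm

S_e ≈ 22.3 mm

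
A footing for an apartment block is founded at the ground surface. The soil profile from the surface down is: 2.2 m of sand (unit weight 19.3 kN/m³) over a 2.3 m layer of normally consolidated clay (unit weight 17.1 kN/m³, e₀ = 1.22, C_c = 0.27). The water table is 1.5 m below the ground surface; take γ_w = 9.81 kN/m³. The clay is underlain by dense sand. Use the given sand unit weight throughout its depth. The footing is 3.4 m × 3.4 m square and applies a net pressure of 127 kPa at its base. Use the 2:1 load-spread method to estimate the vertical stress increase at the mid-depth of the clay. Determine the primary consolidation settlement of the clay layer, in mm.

Mid-depth of clay below the ground surface: z = 2.2 + 2.3/2 = 3.35 m.
Total vertical stress at mid-clay: σ_v = 19.3×2.2 + 17.1×1.15 = 62.125 kPa.
Pore pressure: u = 9.81×(3.35 − 1.5) = 18.149 kPa.
Initial effective stress: σ'_0 = σ_v − u = 62.125 − 18.149 = 43.976 kPa.
Stress increase at mid-clay by the 2:1 spreading method:
Δσ = qBL/((B+z)(L+z)) = 127×3.4×3.4/((3.4+3.35)(3.4+3.35)) = 32.222 kPa
Final effective stress: σ'_f = σ'_0 + Δσ = 43.976 + 32.222 = 76.198 kPa.
Normally consolidated clay, so the full stress increment lies on the virgin compression line:
S_c = C_c·H/(1+e₀)·log₁₀(σ'_f/σ'_0) = 0.27×2.3/(1+1.22)×log₁₀(76.198/43.976)
    = 0.27973 × 0.23873 = 0.06678 m

S_c ≈ 66.8 mm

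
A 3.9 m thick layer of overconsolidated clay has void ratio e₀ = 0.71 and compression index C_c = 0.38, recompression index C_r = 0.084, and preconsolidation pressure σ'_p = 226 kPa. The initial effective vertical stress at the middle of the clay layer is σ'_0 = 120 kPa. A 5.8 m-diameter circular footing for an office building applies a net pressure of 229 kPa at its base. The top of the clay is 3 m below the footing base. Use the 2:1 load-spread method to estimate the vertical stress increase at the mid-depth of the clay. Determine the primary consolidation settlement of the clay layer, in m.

S_c ≈ 0.0368 m

Mid-depth of clay below the footing base: z = 3 + 3.9/2 = 4.95 m.
Stress increase at mid-clay by the 2:1 spreading method:
Δσ ≈ qD²/(D+z)² = 229×5.8²/(5.8+4.95)² = 66.661 kPa
Final effective stress: σ'_f = 120 + 66.661 = 186.66 kPa.
σ'_f = 186.66 ≤ σ'_p = 226 kPa, so the clay remains overconsolidated and only the recompression index applies:
S_c = C_r·H/(1+e₀)·log₁₀(σ'_f/σ'_0) = 0.084×3.9/1.71×log₁₀(186.66/120)
    = 0.19158 × 0.19187 = 0.03676 m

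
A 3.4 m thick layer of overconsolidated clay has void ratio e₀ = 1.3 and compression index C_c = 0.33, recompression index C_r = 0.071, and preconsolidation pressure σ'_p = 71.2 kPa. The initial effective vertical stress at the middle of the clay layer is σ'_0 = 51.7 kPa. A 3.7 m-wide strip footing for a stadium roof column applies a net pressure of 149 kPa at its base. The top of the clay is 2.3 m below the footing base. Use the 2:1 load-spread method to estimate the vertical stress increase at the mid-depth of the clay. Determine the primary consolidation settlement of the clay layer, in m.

Mid-depth of clay below the footing base: z = 2.3 + 3.4/2 = 4 m.
Stress increase at mid-clay by the 2:1 spreading method:
Δσ = qB/(B+z) = 149×3.7/(3.7+4) = 71.597 kPa
Final effective stress: σ'_f = 51.7 + 71.597 = 123.3 kPa.
σ'_f = 123.3 > σ'_p = 71.2 kPa, so the stress path crosses the preconsolidation pressure — recompression up to σ'_p, then virgin compression beyond:
S_c = H/(1+e₀)·[C_r·log₁₀(σ'_p/σ'_0) + C_c·log₁₀(σ'_f/σ'_p)]
    = 3.4/2.3 × [0.071×log₁₀(71.2/51.7) + 0.33×log₁₀(123.3/71.2)]
    = 1.4783 × [0.0098683 + 0.078699] = 0.1309 m

S_c ≈ 0.131 m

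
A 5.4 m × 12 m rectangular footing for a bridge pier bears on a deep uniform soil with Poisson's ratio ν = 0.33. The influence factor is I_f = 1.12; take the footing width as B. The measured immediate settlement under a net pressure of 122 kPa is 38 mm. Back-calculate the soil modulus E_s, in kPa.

E_s ≈ 17300 kPa

S_e = q·B·(1−ν²)/E_s · I_f  ⇒  E_s = q·B·(1−ν²)·I_f / S_e.
E_s = 122 × 5.4 × 0.8911 × 1.12 / 0.038 = 17300 kPa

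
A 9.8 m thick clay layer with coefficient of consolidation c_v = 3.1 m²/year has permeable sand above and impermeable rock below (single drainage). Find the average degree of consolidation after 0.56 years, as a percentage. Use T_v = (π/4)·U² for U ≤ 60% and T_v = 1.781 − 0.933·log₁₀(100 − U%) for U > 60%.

U ≈ 15.2 %

Drainage path length: H_d = H = 9.8 m (single drainage).
T_v = c_v·t/H_d² = 3.1×0.56/9.8² = 0.018076.
T_v = 0.018076 corresponds to the U ≤ 60% branch:
U = √(4T_v/π) = 0.1517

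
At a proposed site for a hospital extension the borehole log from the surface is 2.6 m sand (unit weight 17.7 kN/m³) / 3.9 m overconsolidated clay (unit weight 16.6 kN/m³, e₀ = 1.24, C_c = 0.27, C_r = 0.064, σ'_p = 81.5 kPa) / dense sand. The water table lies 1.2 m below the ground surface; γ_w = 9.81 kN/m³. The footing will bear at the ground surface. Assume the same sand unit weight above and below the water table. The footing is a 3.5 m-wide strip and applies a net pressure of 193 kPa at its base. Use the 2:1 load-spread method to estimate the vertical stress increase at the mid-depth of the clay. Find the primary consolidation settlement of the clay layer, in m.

Mid-depth of clay below the ground surface: z = 2.6 + 3.9/2 = 4.55 m.
Total vertical stress at mid-clay: σ_v = 17.7×2.6 + 16.6×1.95 = 78.39 kPa.
Pore pressure: u = 9.81×(4.55 − 1.2) = 32.864 kPa.
Initial effective stress: σ'_0 = σ_v − u = 78.39 − 32.864 = 45.526 kPa.
Stress increase at mid-clay by the 2:1 spreading method:
Δσ = qB/(B+z) = 193×3.5/(3.5+4.55) = 83.913 kPa
Final effective stress: σ'_f = 45.526 + 83.913 = 129.44 kPa.
σ'_f = 129.44 > σ'_p = 81.5 kPa, so the stress path crosses the preconsolidation pressure — recompression up to σ'_p, then virgin compression beyond:
S_c = H/(1+e₀)·[C_r·log₁₀(σ'_p/σ'_0) + C_c·log₁₀(σ'_f/σ'_p)]
    = 3.9/2.24 × [0.064×log₁₀(81.5/45.526) + 0.27×log₁₀(129.44/81.5)]
    = 1.7411 × [0.016185 + 0.054246] = 0.1226 m

S_c ≈ 0.123 m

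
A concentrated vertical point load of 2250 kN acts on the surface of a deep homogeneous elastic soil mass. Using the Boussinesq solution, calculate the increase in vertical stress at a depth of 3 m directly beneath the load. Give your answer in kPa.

Boussinesq vertical stress below a point load on an elastic half-space:
Δσ_z = 3P/(2πz²) · [1 + (r/z)²]^(−5/2)
r/z = 0/3 = 0; [1+(r/z)²]^(−5/2) = 1.
Δσ_z = 3×2250/(2π×3²) × 1 = 119.37 × 1 = 119.4 kPa

Δσ_z ≈ 119 kPa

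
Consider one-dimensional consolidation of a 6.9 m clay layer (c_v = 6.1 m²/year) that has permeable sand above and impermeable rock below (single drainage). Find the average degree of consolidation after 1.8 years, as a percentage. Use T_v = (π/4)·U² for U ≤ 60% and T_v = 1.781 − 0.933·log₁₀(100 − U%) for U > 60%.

U ≈ 54.2 %

Drainage path length: H_d = H = 6.9 m (single drainage).
T_v = c_v·t/H_d² = 6.1×1.8/6.9² = 0.23062.
T_v = 0.23062 corresponds to the U ≤ 60% branch:
U = √(4T_v/π) = 0.5419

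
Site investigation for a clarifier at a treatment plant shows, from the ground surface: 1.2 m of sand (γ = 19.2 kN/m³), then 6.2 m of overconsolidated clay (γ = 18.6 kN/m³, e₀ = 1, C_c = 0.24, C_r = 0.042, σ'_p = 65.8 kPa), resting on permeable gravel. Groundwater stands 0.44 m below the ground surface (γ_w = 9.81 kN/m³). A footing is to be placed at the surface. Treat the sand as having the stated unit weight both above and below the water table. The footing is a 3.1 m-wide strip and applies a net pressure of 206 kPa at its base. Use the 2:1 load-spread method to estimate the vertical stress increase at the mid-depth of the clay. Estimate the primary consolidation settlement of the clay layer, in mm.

Mid-depth of clay below the ground surface: z = 1.2 + 6.2/2 = 4.3 m.
Total vertical stress at mid-clay: σ_v = 19.2×1.2 + 18.6×3.1 = 80.7 kPa.
Pore pressure: u = 9.81×(4.3 − 0.44) = 37.867 kPa.
Initial effective stress: σ'_0 = σ_v − u = 80.7 − 37.867 = 42.833 kPa.
Stress increase at mid-clay by the 2:1 spreading method:
Δσ = qB/(B+z) = 206×3.1/(3.1+4.3) = 86.297 kPa
Final effective stress: σ'_f = 42.833 + 86.297 = 129.13 kPa.
σ'_f = 129.13 > σ'_p = 65.8 kPa, so the stress path crosses the preconsolidation pressure — recompression up to σ'_p, then virgin compression beyond:
S_c = H/(1+e₀)·[C_r·log₁₀(σ'_p/σ'_0) + C_c·log₁₀(σ'_f/σ'_p)]
    = 6.2/2 × [0.042×log₁₀(65.8/42.833) + 0.24×log₁₀(129.13/65.8)]
    = 3.1 × [0.0078308 + 0.070272] = 0.2421 m

S_c ≈ 242 mm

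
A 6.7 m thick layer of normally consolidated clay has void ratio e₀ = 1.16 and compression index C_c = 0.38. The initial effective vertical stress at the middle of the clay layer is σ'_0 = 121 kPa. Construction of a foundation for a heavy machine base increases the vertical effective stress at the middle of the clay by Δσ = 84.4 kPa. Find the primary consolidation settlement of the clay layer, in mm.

S_c ≈ 271 mm

Final effective stress: σ'_f = σ'_0 + Δσ = 121 + 84.4 = 205.4 kPa.
Normally consolidated clay, so the full stress increment lies on the virgin compression line:
S_c = C_c·H/(1+e₀)·log₁₀(σ'_f/σ'_0) = 0.38×6.7/(1+1.16)×log₁₀(205.4/121)
    = 1.1787 × 0.22982 = 0.2709 m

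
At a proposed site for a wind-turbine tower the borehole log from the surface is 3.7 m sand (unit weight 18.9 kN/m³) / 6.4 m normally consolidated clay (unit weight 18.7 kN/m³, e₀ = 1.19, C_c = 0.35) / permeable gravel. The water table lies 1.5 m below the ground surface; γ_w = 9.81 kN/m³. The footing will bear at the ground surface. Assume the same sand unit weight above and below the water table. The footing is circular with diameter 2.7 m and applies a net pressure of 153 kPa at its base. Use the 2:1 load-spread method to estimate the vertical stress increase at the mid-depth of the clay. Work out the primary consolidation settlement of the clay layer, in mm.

S_c ≈ 65 mm

Mid-depth of clay below the ground surface: z = 3.7 + 6.4/2 = 6.9 m.
Total vertical stress at mid-clay: σ_v = 18.9×3.7 + 18.7×3.2 = 129.77 kPa.
Pore pressure: u = 9.81×(6.9 − 1.5) = 52.974 kPa.
Initial effective stress: σ'_0 = σ_v − u = 129.77 − 52.974 = 76.796 kPa.
Stress increase at mid-clay by the 2:1 spreading method:
Δσ ≈ qD²/(D+z)² = 153×2.7²/(2.7+6.9)² = 12.103 kPa
Final effective stress: σ'_f = σ'_0 + Δσ = 76.796 + 12.103 = 88.899 kPa.
Normally consolidated clay, so the full stress increment lies on the virgin compression line:
S_c = C_c·H/(1+e₀)·log₁₀(σ'_f/σ'_0) = 0.35×6.4/(1+1.19)×log₁₀(88.899/76.796)
    = 1.0228 × 0.063558 = 0.06501 m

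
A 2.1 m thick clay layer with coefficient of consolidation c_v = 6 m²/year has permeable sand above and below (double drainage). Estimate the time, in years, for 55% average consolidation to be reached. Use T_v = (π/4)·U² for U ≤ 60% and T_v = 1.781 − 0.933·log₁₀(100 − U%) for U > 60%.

t ≈ 0.0437 years

Drainage path length: H_d = H/2 = 1.05 m (double drainage).
U ≤ 60%: T_v = (π/4)·U² = (π/4)×0.55² = 0.23758.
t = T_v·H_d²/c_v = 0.23758×1.05²/6 = 0.04366 years.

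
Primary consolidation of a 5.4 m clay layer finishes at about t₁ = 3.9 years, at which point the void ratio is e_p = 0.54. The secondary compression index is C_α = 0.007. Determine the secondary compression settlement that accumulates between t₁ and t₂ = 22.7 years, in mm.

Secondary compression: S_s = C_α·H/(1+e_p)·log₁₀(t₂/t₁)
S_s = 0.007×5.4/(1+0.54)×log₁₀(22.7/3.9)
    = 0.02455 × 0.765 = 0.01878 m

S_s ≈ 18.8 mm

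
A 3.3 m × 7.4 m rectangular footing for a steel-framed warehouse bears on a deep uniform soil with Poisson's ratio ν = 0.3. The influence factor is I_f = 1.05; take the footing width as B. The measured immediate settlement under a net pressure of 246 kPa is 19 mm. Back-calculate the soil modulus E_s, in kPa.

S_e = q·B·(1−ν²)/E_s · I_f  ⇒  E_s = q·B·(1−ν²)·I_f / S_e.
E_s = 246 × 3.3 × 0.91 × 1.05 / 0.019 = 40820 kPa

E_s ≈ 40800 kPa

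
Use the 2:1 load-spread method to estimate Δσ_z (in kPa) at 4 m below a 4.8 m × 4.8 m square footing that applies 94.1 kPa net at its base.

Δσ_z ≈ 28 kPa

By the 2:1 method the load spreads at 1 horizontal : 2 vertical, so at depth z the loaded area has grown by z in each plan dimension:
Δσ = qBL/((B+z)(L+z)) = 94.1×4.8×4.8/((4.8+4)(4.8+4)) = 27.997 kPa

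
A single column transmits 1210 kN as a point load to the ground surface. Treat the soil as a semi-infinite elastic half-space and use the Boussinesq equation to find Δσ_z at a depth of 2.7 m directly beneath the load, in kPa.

Δσ_z ≈ 79.2 kPa

Boussinesq vertical stress below a point load on an elastic half-space:
Δσ_z = 3P/(2πz²) · [1 + (r/z)²]^(−5/2)
r/z = 0/2.7 = 0; [1+(r/z)²]^(−5/2) = 1.
Δσ_z = 3×1210/(2π×2.7²) × 1 = 79.25 × 1 = 79.25 kPa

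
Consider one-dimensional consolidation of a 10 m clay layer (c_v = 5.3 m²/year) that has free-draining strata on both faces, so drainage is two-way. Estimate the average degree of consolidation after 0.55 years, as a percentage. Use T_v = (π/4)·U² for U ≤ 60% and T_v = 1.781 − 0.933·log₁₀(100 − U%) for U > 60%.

Drainage path length: H_d = H/2 = 5 m (double drainage).
T_v = c_v·t/H_d² = 5.3×0.55/5² = 0.1166.
T_v = 0.1166 corresponds to the U ≤ 60% branch:
U = √(4T_v/π) = 0.3853

U ≈ 38.5 %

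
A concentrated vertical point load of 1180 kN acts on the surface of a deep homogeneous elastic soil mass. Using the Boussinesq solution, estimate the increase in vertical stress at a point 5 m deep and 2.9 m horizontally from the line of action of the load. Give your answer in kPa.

Boussinesq vertical stress below a point load on an elastic half-space:
Δσ_z = 3P/(2πz²) · [1 + (r/z)²]^(−5/2)
r/z = 2.9/5 = 0.58; [1+(r/z)²]^(−5/2) = 0.48435.
Δσ_z = 3×1180/(2π×5²) × 0.48435 = 22.536 × 0.48435 = 10.92 kPa

Δσ_z ≈ 10.9 kPa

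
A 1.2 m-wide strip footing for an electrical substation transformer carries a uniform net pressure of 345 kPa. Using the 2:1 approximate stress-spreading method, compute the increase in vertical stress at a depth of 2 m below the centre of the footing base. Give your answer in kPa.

Δσ_z ≈ 129 kPa

By the 2:1 method the load spreads at 1 horizontal : 2 vertical, so at depth z the loaded area has grown by z in each plan dimension:
Δσ = qB/(B+z) = 345×1.2/(1.2+2) = 129.38 kPa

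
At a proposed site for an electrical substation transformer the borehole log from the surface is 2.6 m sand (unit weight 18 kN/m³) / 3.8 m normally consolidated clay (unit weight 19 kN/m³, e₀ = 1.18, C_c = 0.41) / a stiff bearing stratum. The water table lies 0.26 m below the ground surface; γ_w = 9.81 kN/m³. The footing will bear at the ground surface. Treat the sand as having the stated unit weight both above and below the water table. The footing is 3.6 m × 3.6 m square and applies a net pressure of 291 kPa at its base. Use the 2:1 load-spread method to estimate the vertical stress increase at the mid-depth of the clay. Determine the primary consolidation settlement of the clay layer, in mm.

S_c ≈ 271 mm

Mid-depth of clay below the ground surface: z = 2.6 + 3.8/2 = 4.5 m.
Total vertical stress at mid-clay: σ_v = 18×2.6 + 19×1.9 = 82.9 kPa.
Pore pressure: u = 9.81×(4.5 − 0.26) = 41.594 kPa.
Initial effective stress: σ'_0 = σ_v − u = 82.9 − 41.594 = 41.306 kPa.
Stress increase at mid-clay by the 2:1 spreading method:
Δσ = qBL/((B+z)(L+z)) = 291×3.6×3.6/((3.6+4.5)(3.6+4.5)) = 57.481 kPa
Final effective stress: σ'_f = σ'_0 + Δσ = 41.306 + 57.481 = 98.787 kPa.
Normally consolidated clay, so the full stress increment lies on the virgin compression line:
S_c = C_c·H/(1+e₀)·log₁₀(σ'_f/σ'_0) = 0.41×3.8/(1+1.18)×log₁₀(98.787/41.306)
    = 0.71468 × 0.37869 = 0.2706 m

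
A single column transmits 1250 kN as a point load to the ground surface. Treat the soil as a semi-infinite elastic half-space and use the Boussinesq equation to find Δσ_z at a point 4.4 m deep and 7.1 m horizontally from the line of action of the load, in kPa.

Boussinesq vertical stress below a point load on an elastic half-space:
Δσ_z = 3P/(2πz²) · [1 + (r/z)²]^(−5/2)
r/z = 7.1/4.4 = 1.6136; [1+(r/z)²]^(−5/2) = 0.040559.
Δσ_z = 3×1250/(2π×4.4²) × 0.040559 = 30.828 × 0.040559 = 1.25 kPa

Δσ_z ≈ 1.25 kPa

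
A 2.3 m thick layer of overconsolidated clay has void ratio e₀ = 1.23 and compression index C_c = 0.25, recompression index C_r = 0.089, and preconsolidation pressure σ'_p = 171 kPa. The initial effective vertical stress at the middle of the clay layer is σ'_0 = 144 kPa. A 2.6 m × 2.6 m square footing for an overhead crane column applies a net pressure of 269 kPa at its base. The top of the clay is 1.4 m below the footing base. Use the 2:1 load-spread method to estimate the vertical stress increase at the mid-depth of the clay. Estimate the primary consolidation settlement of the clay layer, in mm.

Mid-depth of clay below the footing base: z = 1.4 + 2.3/2 = 2.55 m.
Stress increase at mid-clay by the 2:1 spreading method:
Δσ = qBL/((B+z)(L+z)) = 269×2.6×2.6/((2.6+2.55)(2.6+2.55)) = 68.562 kPa
Final effective stress: σ'_f = 144 + 68.562 = 212.56 kPa.
σ'_f = 212.56 > σ'_p = 171 kPa, so the stress path crosses the preconsolidation pressure — recompression up to σ'_p, then virgin compression beyond:
S_c = H/(1+e₀)·[C_r·log₁₀(σ'_p/σ'_0) + C_c·log₁₀(σ'_f/σ'_p)]
    = 2.3/2.23 × [0.089×log₁₀(171/144) + 0.25×log₁₀(212.56/171)]
    = 1.0314 × [0.0066424 + 0.023621] = 0.03121 m

S_c ≈ 31.2 mm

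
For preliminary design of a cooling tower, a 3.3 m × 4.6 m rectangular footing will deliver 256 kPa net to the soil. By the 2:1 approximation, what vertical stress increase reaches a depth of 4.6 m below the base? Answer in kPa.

By the 2:1 method the load spreads at 1 horizontal : 2 vertical, so at depth z the loaded area has grown by z in each plan dimension:
Δσ = qBL/((B+z)(L+z)) = 256×3.3×4.6/((3.3+4.6)(4.6+4.6)) = 53.468 kPa

Δσ_z ≈ 53.5 kPa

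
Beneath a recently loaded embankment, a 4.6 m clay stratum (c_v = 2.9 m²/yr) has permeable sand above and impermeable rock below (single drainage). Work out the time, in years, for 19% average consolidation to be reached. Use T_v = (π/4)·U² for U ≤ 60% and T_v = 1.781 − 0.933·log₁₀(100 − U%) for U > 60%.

t ≈ 0.207 years

Drainage path length: H_d = H = 4.6 m (single drainage).
U ≤ 60%: T_v = (π/4)·U² = (π/4)×0.19² = 0.028353.
t = T_v·H_d²/c_v = 0.028353×4.6²/2.9 = 0.2069 years.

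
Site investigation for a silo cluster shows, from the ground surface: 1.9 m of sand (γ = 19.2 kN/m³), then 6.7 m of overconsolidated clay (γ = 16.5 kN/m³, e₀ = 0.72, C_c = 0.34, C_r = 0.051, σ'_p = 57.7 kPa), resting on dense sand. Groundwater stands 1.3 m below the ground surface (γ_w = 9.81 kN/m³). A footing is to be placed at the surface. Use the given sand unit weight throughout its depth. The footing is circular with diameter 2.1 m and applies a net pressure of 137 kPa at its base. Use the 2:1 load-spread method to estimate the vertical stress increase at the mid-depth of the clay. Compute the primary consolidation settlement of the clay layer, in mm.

S_c ≈ 68.6 mm

Mid-depth of clay below the ground surface: z = 1.9 + 6.7/2 = 5.25 m.
Total vertical stress at mid-clay: σ_v = 19.2×1.9 + 16.5×3.35 = 91.755 kPa.
Pore pressure: u = 9.81×(5.25 − 1.3) = 38.75 kPa.
Initial effective stress: σ'_0 = σ_v − u = 91.755 − 38.75 = 53.005 kPa.
Stress increase at mid-clay by the 2:1 spreading method:
Δσ ≈ qD²/(D+z)² = 137×2.1²/(2.1+5.25)² = 11.184 kPa
Final effective stress: σ'_f = 53.005 + 11.184 = 64.189 kPa.
σ'_f = 64.189 > σ'_p = 57.7 kPa, so the stress path crosses the preconsolidation pressure — recompression up to σ'_p, then virgin compression beyond:
S_c = H/(1+e₀)·[C_r·log₁₀(σ'_p/σ'_0) + C_c·log₁₀(σ'_f/σ'_p)]
    = 6.7/1.72 × [0.051×log₁₀(57.7/53.005) + 0.34×log₁₀(64.189/57.7)]
    = 3.8953 × [0.0018798 + 0.015737] = 0.06862 m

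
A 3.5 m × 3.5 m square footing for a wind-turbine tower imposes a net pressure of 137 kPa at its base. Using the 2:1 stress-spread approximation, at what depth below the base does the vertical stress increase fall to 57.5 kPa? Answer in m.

z ≈ 1.9 m

2:1 spreading — at depth z the loaded area has grown by z in each plan dimension:
qB²/(B+z)² = Δσ_z ⇒ z = B(√(q/Δσ_z) − 1) = 3.5×(√(137/57.5) − 1) = 1.902 m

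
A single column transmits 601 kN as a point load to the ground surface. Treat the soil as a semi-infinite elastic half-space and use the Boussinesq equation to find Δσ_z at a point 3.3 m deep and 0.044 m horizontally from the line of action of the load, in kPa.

Boussinesq vertical stress below a point load on an elastic half-space:
Δσ_z = 3P/(2πz²) · [1 + (r/z)²]^(−5/2)
r/z = 0.044/3.3 = 0.013333; [1+(r/z)²]^(−5/2) = 0.99956.
Δσ_z = 3×601/(2π×3.3²) × 0.99956 = 26.35 × 0.99956 = 26.34 kPa

Δσ_z ≈ 26.3 kPa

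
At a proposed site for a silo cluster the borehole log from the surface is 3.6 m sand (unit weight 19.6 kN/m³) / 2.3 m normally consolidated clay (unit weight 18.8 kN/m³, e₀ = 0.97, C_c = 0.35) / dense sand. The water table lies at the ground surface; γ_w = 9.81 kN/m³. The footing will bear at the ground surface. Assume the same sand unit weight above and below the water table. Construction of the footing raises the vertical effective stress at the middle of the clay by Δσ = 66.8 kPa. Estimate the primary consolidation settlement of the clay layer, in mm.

S_c ≈ 160 mm

Mid-depth of clay below the ground surface: z = 3.6 + 2.3/2 = 4.75 m.
Total vertical stress at mid-clay: σ_v = 19.6×3.6 + 18.8×1.15 = 92.18 kPa.
Pore pressure: u = 9.81×(4.75 − 0) = 46.598 kPa.
Initial effective stress: σ'_0 = σ_v − u = 92.18 − 46.598 = 45.582 kPa.
Final effective stress: σ'_f = σ'_0 + Δσ = 45.582 + 66.8 = 112.38 kPa.
Normally consolidated clay, so the full stress increment lies on the virgin compression line:
S_c = C_c·H/(1+e₀)·log₁₀(σ'_f/σ'_0) = 0.35×2.3/(1+0.97)×log₁₀(112.38/45.582)
    = 0.40863 × 0.3919 = 0.1601 m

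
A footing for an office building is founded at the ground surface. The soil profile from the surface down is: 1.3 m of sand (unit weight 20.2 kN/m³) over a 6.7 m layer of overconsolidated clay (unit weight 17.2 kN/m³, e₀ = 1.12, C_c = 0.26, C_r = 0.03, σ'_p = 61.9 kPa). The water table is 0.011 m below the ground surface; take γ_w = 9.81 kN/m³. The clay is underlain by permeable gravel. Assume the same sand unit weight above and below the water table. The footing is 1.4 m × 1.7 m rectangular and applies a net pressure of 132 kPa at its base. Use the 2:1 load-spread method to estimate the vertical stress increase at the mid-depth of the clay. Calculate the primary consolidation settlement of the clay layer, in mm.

Mid-depth of clay below the ground surface: z = 1.3 + 6.7/2 = 4.65 m.
Total vertical stress at mid-clay: σ_v = 20.2×1.3 + 17.2×3.35 = 83.88 kPa.
Pore pressure: u = 9.81×(4.65 − 0.011) = 45.509 kPa.
Initial effective stress: σ'_0 = σ_v − u = 83.88 − 45.509 = 38.371 kPa.
Stress increase at mid-clay by the 2:1 spreading method:
Δσ = qBL/((B+z)(L+z)) = 132×1.4×1.7/((1.4+4.65)(1.7+4.65)) = 8.1775 kPa
Final effective stress: σ'_f = 38.371 + 8.1775 = 46.549 kPa.
σ'_f = 46.549 ≤ σ'_p = 61.9 kPa, so the clay remains overconsolidated and only the recompression index applies:
S_c = C_r·H/(1+e₀)·log₁₀(σ'_f/σ'_0) = 0.03×6.7/2.12×log₁₀(46.549/38.371)
    = 0.094812 × 0.083907 = 0.007955 m

S_c ≈ 7.96 mm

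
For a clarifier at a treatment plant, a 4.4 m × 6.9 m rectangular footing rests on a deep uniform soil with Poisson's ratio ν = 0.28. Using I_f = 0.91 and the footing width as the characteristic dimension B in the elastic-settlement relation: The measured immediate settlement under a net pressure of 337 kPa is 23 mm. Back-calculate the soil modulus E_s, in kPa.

E_s ≈ 54100 kPa

S_e = q·B·(1−ν²)/E_s · I_f  ⇒  E_s = q·B·(1−ν²)·I_f / S_e.
E_s = 337 × 4.4 × 0.9216 × 0.91 / 0.023 = 54070 kPa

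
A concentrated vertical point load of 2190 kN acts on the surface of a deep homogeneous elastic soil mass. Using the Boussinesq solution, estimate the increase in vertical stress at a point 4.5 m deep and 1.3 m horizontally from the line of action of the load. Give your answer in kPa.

Δσ_z ≈ 42.3 kPa

Boussinesq vertical stress below a point load on an elastic half-space:
Δσ_z = 3P/(2πz²) · [1 + (r/z)²]^(−5/2)
r/z = 1.3/4.5 = 0.28889; [1+(r/z)²]^(−5/2) = 0.81841.
Δσ_z = 3×2190/(2π×4.5²) × 0.81841 = 51.637 × 0.81841 = 42.26 kPa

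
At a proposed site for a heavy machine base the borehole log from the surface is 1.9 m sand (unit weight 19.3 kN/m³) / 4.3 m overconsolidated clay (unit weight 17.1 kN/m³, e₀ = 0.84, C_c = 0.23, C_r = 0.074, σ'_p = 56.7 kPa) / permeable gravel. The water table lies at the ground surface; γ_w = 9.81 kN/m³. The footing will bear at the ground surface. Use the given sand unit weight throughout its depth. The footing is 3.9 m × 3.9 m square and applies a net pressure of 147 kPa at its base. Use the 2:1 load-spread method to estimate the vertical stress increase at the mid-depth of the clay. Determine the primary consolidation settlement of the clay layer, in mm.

Mid-depth of clay below the ground surface: z = 1.9 + 4.3/2 = 4.05 m.
Total vertical stress at mid-clay: σ_v = 19.3×1.9 + 17.1×2.15 = 73.435 kPa.
Pore pressure: u = 9.81×(4.05 − 0) = 39.73 kPa.
Initial effective stress: σ'_0 = σ_v − u = 73.435 − 39.73 = 33.705 kPa.
Stress increase at mid-clay by the 2:1 spreading method:
Δσ = qBL/((B+z)(L+z)) = 147×3.9×3.9/((3.9+4.05)(3.9+4.05)) = 35.376 kPa
Final effective stress: σ'_f = 33.705 + 35.376 = 69.081 kPa.
σ'_f = 69.081 > σ'_p = 56.7 kPa, so the stress path crosses the preconsolidation pressure — recompression up to σ'_p, then virgin compression beyond:
S_c = H/(1+e₀)·[C_r·log₁₀(σ'_p/σ'_0) + C_c·log₁₀(σ'_f/σ'_p)]
    = 4.3/1.84 × [0.074×log₁₀(56.7/33.705) + 0.23×log₁₀(69.081/56.7)]
    = 2.337 × [0.016716 + 0.019728] = 0.08517 m

S_c ≈ 85.2 mm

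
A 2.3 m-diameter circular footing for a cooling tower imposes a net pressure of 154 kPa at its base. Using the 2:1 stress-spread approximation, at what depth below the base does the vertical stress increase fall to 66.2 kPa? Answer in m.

2:1 spreading — at depth z the loaded area has grown by z in each plan dimension:
qD²/(D+z)² = Δσ_z ⇒ z = D(√(q/Δσ_z) − 1) = 2.3×(√(154/66.2) − 1) = 1.208 m

z ≈ 1.21 m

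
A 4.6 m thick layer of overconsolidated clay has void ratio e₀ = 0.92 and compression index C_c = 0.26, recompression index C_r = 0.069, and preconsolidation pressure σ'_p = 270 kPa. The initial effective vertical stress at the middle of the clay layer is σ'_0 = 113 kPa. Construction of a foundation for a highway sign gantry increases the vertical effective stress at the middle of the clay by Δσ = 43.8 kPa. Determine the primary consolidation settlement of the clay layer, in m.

S_c ≈ 0.0235 m

Final effective stress: σ'_f = 113 + 43.8 = 156.8 kPa.
σ'_f = 156.8 ≤ σ'_p = 270 kPa, so the clay remains overconsolidated and only the recompression index applies:
S_c = C_r·H/(1+e₀)·log₁₀(σ'_f/σ'_0) = 0.069×4.6/1.92×log₁₀(156.8/113)
    = 0.16531 × 0.14227 = 0.02352 m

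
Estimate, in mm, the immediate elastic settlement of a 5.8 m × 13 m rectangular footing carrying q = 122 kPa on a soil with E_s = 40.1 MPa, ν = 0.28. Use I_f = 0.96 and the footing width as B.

S_e ≈ 15.6 mm

Immediate (elastic) settlement: S_e = q·B·(1−ν²)/E_s · I_f.
E_s = 40.1 MPa = 40100 kPa.
S_e = 122 × 5.8 × (1 − 0.28²) / 40100 × 0.96
    = 122 × 5.8 × 0.9216 / 40100 × 0.96
    = 0.01561 m = 15.61 mm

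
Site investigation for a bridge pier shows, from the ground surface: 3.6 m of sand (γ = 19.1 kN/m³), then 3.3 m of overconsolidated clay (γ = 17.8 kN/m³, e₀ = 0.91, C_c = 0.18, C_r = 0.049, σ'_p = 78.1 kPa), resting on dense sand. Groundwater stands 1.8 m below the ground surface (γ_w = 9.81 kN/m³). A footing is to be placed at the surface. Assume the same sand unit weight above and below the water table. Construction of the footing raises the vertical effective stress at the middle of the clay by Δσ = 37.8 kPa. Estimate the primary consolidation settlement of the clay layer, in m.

S_c ≈ 0.0433 m

Mid-depth of clay below the ground surface: z = 3.6 + 3.3/2 = 5.25 m.
Total vertical stress at mid-clay: σ_v = 19.1×3.6 + 17.8×1.65 = 98.13 kPa.
Pore pressure: u = 9.81×(5.25 − 1.8) = 33.845 kPa.
Initial effective stress: σ'_0 = σ_v − u = 98.13 − 33.845 = 64.285 kPa.
Final effective stress: σ'_f = 64.285 + 37.8 = 102.08 kPa.
σ'_f = 102.08 > σ'_p = 78.1 kPa, so the stress path crosses the preconsolidation pressure — recompression up to σ'_p, then virgin compression beyond:
S_c = H/(1+e₀)·[C_r·log₁₀(σ'_p/σ'_0) + C_c·log₁₀(σ'_f/σ'_p)]
    = 3.3/1.91 × [0.049×log₁₀(78.1/64.285) + 0.18×log₁₀(102.08/78.1)]
    = 1.7277 × [0.0041425 + 0.020932] = 0.04332 m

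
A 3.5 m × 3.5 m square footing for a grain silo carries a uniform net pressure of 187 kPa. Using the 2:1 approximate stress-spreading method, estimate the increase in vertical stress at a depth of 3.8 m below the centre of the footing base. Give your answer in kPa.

By the 2:1 method the load spreads at 1 horizontal : 2 vertical, so at depth z the loaded area has grown by z in each plan dimension:
Δσ = qBL/((B+z)(L+z)) = 187×3.5×3.5/((3.5+3.8)(3.5+3.8)) = 42.986 kPa

Δσ_z ≈ 43 kPa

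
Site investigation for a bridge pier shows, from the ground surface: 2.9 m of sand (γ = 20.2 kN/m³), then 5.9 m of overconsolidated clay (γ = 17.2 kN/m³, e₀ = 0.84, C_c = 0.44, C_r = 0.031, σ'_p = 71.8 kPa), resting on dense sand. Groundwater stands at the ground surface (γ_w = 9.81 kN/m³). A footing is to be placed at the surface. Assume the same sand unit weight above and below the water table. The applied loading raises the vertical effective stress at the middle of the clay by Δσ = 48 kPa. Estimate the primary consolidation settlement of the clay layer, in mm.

Mid-depth of clay below the ground surface: z = 2.9 + 5.9/2 = 5.85 m.
Total vertical stress at mid-clay: σ_v = 20.2×2.9 + 17.2×2.95 = 109.32 kPa.
Pore pressure: u = 9.81×(5.85 − 0) = 57.389 kPa.
Initial effective stress: σ'_0 = σ_v − u = 109.32 − 57.389 = 51.931 kPa.
Final effective stress: σ'_f = 51.931 + 48 = 99.931 kPa.
σ'_f = 99.931 > σ'_p = 71.8 kPa, so the stress path crosses the preconsolidation pressure — recompression up to σ'_p, then virgin compression beyond:
S_c = H/(1+e₀)·[C_r·log₁₀(σ'_p/σ'_0) + C_c·log₁₀(σ'_f/σ'_p)]
    = 5.9/1.84 × [0.031×log₁₀(71.8/51.931) + 0.44×log₁₀(99.931/71.8)]
    = 3.2065 × [0.0043616 + 0.063173] = 0.2165 m

S_c ≈ 217 mm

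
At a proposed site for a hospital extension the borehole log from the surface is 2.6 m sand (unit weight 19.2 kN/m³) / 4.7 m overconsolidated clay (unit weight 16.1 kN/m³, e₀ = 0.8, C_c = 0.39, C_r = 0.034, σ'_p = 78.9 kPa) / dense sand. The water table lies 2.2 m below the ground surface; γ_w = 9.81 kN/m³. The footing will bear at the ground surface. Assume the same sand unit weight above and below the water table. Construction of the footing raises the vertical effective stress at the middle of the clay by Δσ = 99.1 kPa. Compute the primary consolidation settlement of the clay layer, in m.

S_c ≈ 0.322 m

Mid-depth of clay below the ground surface: z = 2.6 + 4.7/2 = 4.95 m.
Total vertical stress at mid-clay: σ_v = 19.2×2.6 + 16.1×2.35 = 87.755 kPa.
Pore pressure: u = 9.81×(4.95 − 2.2) = 26.978 kPa.
Initial effective stress: σ'_0 = σ_v − u = 87.755 − 26.978 = 60.777 kPa.
Final effective stress: σ'_f = 60.777 + 99.1 = 159.88 kPa.
σ'_f = 159.88 > σ'_p = 78.9 kPa, so the stress path crosses the preconsolidation pressure — recompression up to σ'_p, then virgin compression beyond:
S_c = H/(1+e₀)·[C_r·log₁₀(σ'_p/σ'_0) + C_c·log₁₀(σ'_f/σ'_p)]
    = 4.7/1.8 × [0.034×log₁₀(78.9/60.777) + 0.39×log₁₀(159.88/78.9)]
    = 2.6111 × [0.0038535 + 0.11962] = 0.3224 m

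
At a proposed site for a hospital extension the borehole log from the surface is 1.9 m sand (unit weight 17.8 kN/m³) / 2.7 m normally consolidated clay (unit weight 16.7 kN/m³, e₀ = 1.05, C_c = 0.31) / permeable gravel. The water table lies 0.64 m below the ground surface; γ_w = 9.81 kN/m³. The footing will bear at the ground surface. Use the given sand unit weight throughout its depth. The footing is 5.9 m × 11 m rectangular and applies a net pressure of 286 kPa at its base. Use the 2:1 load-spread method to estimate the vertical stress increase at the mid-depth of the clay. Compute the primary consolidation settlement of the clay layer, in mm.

Mid-depth of clay below the ground surface: z = 1.9 + 2.7/2 = 3.25 m.
Total vertical stress at mid-clay: σ_v = 17.8×1.9 + 16.7×1.35 = 56.365 kPa.
Pore pressure: u = 9.81×(3.25 − 0.64) = 25.604 kPa.
Initial effective stress: σ'_0 = σ_v − u = 56.365 − 25.604 = 30.761 kPa.
Stress increase at mid-clay by the 2:1 spreading method:
Δσ = qBL/((B+z)(L+z)) = 286×5.9×11/((5.9+3.25)(11+3.25)) = 142.36 kPa
Final effective stress: σ'_f = σ'_0 + Δσ = 30.761 + 142.36 = 173.12 kPa.
Normally consolidated clay, so the full stress increment lies on the virgin compression line:
S_c = C_c·H/(1+e₀)·log₁₀(σ'_f/σ'_0) = 0.31×2.7/(1+1.05)×log₁₀(173.12/30.761)
    = 0.40829 × 0.75035 = 0.3064 m

S_c ≈ 306 mm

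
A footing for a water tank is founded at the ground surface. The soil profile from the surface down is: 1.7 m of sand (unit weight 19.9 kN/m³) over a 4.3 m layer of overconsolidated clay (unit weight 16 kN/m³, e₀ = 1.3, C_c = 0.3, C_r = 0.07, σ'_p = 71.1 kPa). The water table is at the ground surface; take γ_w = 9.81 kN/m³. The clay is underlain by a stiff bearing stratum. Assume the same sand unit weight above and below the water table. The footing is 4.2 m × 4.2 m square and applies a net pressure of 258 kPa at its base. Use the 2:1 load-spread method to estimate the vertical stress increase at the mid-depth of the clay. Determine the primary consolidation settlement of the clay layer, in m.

S_c ≈ 0.133 m

Mid-depth of clay below the ground surface: z = 1.7 + 4.3/2 = 3.85 m.
Total vertical stress at mid-clay: σ_v = 19.9×1.7 + 16×2.15 = 68.23 kPa.
Pore pressure: u = 9.81×(3.85 − 0) = 37.769 kPa.
Initial effective stress: σ'_0 = σ_v − u = 68.23 − 37.769 = 30.461 kPa.
Stress increase at mid-clay by the 2:1 spreading method:
Δσ = qBL/((B+z)(L+z)) = 258×4.2×4.2/((4.2+3.85)(4.2+3.85)) = 70.231 kPa
Final effective stress: σ'_f = 30.461 + 70.231 = 100.69 kPa.
σ'_f = 100.69 > σ'_p = 71.1 kPa, so the stress path crosses the preconsolidation pressure — recompression up to σ'_p, then virgin compression beyond:
S_c = H/(1+e₀)·[C_r·log₁₀(σ'_p/σ'_0) + C_c·log₁₀(σ'_f/σ'_p)]
    = 4.3/2.3 × [0.07×log₁₀(71.1/30.461) + 0.3×log₁₀(100.69/71.1)]
    = 1.8696 × [0.025769 + 0.045335] = 0.1329 m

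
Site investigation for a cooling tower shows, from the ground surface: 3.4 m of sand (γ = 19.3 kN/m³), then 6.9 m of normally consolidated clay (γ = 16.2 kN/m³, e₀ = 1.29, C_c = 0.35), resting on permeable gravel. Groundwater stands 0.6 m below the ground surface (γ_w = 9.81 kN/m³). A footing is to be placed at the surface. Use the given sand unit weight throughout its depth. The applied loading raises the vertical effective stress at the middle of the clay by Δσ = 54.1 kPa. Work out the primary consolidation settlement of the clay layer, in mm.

Mid-depth of clay below the ground surface: z = 3.4 + 6.9/2 = 6.85 m.
Total vertical stress at mid-clay: σ_v = 19.3×3.4 + 16.2×3.45 = 121.51 kPa.
Pore pressure: u = 9.81×(6.85 − 0.6) = 61.312 kPa.
Initial effective stress: σ'_0 = σ_v − u = 121.51 − 61.312 = 60.198 kPa.
Final effective stress: σ'_f = σ'_0 + Δσ = 60.198 + 54.1 = 114.3 kPa.
Normally consolidated clay, so the full stress increment lies on the virgin compression line:
S_c = C_c·H/(1+e₀)·log₁₀(σ'_f/σ'_0) = 0.35×6.9/(1+1.29)×log₁₀(114.3/60.198)
    = 1.0546 × 0.27846 = 0.2937 m

S_c ≈ 294 mm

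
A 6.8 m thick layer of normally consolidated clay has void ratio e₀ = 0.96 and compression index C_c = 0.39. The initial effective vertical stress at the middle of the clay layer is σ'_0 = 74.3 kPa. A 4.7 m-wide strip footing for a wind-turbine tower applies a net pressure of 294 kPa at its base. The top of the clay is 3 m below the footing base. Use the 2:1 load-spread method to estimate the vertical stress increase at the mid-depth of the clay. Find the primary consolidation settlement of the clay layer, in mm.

Mid-depth of clay below the footing base: z = 3 + 6.8/2 = 6.4 m.
Stress increase at mid-clay by the 2:1 spreading method:
Δσ = qB/(B+z) = 294×4.7/(4.7+6.4) = 124.49 kPa
Final effective stress: σ'_f = σ'_0 + Δσ = 74.3 + 124.49 = 198.79 kPa.
Normally consolidated clay, so the full stress increment lies on the virgin compression line:
S_c = C_c·H/(1+e₀)·log₁₀(σ'_f/σ'_0) = 0.39×6.8/(1+0.96)×log₁₀(198.79/74.3)
    = 1.3531 × 0.42741 = 0.5783 m

S_c ≈ 578 mm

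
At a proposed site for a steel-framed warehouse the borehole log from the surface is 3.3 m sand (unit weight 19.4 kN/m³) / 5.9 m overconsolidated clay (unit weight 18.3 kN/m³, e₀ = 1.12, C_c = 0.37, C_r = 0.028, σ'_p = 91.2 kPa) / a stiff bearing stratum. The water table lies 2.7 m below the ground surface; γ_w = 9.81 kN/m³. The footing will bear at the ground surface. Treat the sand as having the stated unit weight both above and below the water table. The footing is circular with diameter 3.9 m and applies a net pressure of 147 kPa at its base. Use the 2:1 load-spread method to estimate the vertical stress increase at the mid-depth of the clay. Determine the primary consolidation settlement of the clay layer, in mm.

S_c ≈ 65.6 mm

Mid-depth of clay below the ground surface: z = 3.3 + 5.9/2 = 6.25 m.
Total vertical stress at mid-clay: σ_v = 19.4×3.3 + 18.3×2.95 = 118 kPa.
Pore pressure: u = 9.81×(6.25 − 2.7) = 34.825 kPa.
Initial effective stress: σ'_0 = σ_v − u = 118 − 34.825 = 83.175 kPa.
Stress increase at mid-clay by the 2:1 spreading method:
Δσ ≈ qD²/(D+z)² = 147×3.9²/(3.9+6.25)² = 21.703 kPa
Final effective stress: σ'_f = 83.175 + 21.703 = 104.88 kPa.
σ'_f = 104.88 > σ'_p = 91.2 kPa, so the stress path crosses the preconsolidation pressure — recompression up to σ'_p, then virgin compression beyond:
S_c = H/(1+e₀)·[C_r·log₁₀(σ'_p/σ'_0) + C_c·log₁₀(σ'_f/σ'_p)]
    = 5.9/2.12 × [0.028×log₁₀(91.2/83.175) + 0.37×log₁₀(104.88/91.2)]
    = 2.783 × [0.0011201 + 0.022458] = 0.06562 m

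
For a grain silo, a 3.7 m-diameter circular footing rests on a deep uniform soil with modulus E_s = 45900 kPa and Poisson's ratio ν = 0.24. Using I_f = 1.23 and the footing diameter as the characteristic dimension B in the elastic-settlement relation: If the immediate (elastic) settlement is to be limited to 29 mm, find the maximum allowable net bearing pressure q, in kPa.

S_e = q·B·(1−ν²)/E_s · I_f  ⇒  q = S_e·E_s / (B·(1−ν²)·I_f).
q = 0.029 × 45900 / (3.7 × 0.9424 × 1.23) = 310.4 kPa

q ≈ 310 kPa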